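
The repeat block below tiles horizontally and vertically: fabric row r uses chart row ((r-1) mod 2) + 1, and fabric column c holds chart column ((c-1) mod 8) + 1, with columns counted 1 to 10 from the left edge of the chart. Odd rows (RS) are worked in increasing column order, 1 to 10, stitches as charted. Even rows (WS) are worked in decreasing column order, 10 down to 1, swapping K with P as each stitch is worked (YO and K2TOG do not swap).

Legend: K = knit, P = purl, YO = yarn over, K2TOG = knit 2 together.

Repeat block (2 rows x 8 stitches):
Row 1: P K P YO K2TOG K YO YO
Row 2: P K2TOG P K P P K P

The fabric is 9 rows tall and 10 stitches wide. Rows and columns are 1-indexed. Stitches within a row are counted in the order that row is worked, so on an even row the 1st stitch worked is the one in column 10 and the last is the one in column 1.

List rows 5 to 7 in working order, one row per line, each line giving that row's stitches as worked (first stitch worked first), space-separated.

Rows as worked:
P K P YO K2TOG K YO YO P K
K2TOG K K P K K P K K2TOG K
P K P YO K2TOG K YO YO P K

Derivation:
Row 5: chart row 1, RS - tile across columns 1-10 and work as-is.
Row 6: chart row 2, WS - tiled (columns 1-10): P K2TOG P K P P K P P K2TOG; work from column 10 back to 1 with K<->P swapped.
Row 7: chart row 1, RS - tile across columns 1-10 and work as-is.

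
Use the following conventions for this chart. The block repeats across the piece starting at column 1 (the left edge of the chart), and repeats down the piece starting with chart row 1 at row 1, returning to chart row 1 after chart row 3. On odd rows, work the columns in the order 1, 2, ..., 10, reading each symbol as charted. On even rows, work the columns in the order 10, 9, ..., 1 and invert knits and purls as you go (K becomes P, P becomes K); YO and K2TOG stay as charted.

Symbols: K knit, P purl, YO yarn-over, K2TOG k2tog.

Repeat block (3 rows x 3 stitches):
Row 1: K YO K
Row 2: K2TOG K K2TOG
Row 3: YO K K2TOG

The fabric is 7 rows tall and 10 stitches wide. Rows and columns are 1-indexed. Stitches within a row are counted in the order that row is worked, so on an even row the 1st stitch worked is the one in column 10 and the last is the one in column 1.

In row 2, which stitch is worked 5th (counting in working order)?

Stitch:
K2TOG

Derivation:
Row 2 uses chart row ((2-1) mod 3)+1 = 2. Row 2 is even, so WS.
Chart row 2 tiled across columns 1-10: K2TOG K K2TOG K2TOG K K2TOG K2TOG K K2TOG K2TOG
WS: work from column 10 back to column 1 (reverse the tiled row), swapping K<->P (YO and K2TOG unchanged).
Row 2 as worked: K2TOG K2TOG P K2TOG K2TOG P K2TOG K2TOG P K2TOG
The 5th stitch worked is K2TOG.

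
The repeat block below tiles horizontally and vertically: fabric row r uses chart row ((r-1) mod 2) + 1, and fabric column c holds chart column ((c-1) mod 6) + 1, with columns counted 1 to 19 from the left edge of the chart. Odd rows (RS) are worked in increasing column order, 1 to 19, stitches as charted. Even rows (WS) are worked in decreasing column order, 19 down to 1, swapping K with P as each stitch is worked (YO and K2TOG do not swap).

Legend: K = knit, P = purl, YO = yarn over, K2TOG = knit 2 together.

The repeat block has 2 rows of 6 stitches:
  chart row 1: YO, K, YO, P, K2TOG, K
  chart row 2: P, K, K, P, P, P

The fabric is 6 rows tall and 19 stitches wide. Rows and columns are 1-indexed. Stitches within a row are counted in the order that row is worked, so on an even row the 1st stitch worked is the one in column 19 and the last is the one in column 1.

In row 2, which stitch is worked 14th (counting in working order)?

== STITCH ==
K

Derivation:
Row 2: (2-1) mod 2 = 1, so use chart row 2. Even row -> WS.
Chart row 2 tiled across columns 1-19: P K K P P P P K K P P P P K K P P P P
Wrong side: read the tiled row from column 19 down to 1 and exchange K with P (leave YO, K2TOG).
Row 2 as worked: K K K K P P K K K K P P K K K K P P K
The 14th stitch worked is K.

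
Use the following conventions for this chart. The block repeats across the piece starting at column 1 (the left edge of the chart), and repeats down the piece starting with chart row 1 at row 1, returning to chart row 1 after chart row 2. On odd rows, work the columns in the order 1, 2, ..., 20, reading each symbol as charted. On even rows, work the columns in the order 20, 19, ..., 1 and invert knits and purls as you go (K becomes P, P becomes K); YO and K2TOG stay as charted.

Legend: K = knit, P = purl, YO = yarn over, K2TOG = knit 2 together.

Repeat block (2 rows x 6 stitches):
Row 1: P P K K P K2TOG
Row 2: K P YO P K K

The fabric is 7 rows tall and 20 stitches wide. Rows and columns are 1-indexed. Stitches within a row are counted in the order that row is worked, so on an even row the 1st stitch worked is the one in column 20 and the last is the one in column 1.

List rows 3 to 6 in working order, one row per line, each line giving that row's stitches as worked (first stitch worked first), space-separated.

Row 3: chart row 1, RS - tile across columns 1-20 and work as-is.
Row 4: chart row 2, WS - tiled (columns 1-20): K P YO P K K K P YO P K K K P YO P K K K P; work from column 20 back to 1 with K<->P swapped.
Row 5: chart row 1, RS - tile across columns 1-20 and work as-is.
Row 6: chart row 2, WS - tiled (columns 1-20): K P YO P K K K P YO P K K K P YO P K K K P; work from column 20 back to 1 with K<->P swapped.

== ROWS AS WORKED ==
P P K K P K2TOG P P K K P K2TOG P P K K P K2TOG P P
K P P P K YO K P P P K YO K P P P K YO K P
P P K K P K2TOG P P K K P K2TOG P P K K P K2TOG P P
K P P P K YO K P P P K YO K P P P K YO K P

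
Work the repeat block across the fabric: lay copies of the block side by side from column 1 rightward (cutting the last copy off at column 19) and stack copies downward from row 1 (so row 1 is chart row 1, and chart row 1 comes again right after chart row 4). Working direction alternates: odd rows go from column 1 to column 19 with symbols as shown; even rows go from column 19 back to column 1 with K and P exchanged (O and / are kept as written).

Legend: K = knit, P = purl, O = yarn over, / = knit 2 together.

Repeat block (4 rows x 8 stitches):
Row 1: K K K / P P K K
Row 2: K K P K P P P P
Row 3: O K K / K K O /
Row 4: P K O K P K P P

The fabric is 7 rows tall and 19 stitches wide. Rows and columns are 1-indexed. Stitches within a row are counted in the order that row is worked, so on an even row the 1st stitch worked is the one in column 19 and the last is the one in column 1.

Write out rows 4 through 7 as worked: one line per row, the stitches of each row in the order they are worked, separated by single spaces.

Row 4: chart row 4, WS - tiled (columns 1-19): P K O K P K P P P K O K P K P P P K O; work from column 19 back to 1 with K<->P swapped.
Row 5: chart row 1, RS - tile across columns 1-19 and work as-is.
Row 6: chart row 2, WS - tiled (columns 1-19): K K P K P P P P K K P K P P P P K K P; work from column 19 back to 1 with K<->P swapped.
Row 7: chart row 3, RS - tile across columns 1-19 and work as-is.

Result:
O P K K K P K P O P K K K P K P O P K
K K K / P P K K K K K / P P K K K K K
K P P K K K K P K P P K K K K P K P P
O K K / K K O / O K K / K K O / O K K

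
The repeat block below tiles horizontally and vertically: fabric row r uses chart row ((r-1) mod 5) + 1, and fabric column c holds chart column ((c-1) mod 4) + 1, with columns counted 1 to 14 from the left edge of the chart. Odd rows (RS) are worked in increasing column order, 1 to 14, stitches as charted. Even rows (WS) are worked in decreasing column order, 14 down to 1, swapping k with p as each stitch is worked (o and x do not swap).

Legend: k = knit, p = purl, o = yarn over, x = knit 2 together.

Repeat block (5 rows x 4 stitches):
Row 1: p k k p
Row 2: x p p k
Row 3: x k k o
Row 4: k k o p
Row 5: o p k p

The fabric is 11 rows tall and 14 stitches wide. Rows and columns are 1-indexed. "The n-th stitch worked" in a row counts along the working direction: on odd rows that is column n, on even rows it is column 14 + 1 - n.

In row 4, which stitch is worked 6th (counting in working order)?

== STITCH ==
p

Derivation:
Row 4 uses chart row ((4-1) mod 5)+1 = 4. Row 4 is even, so WS.
Chart row 4 tiled across columns 1-14: k k o p k k o p k k o p k k
WS row: flip the tiled sequence (start at column 14) and apply k<->p; o and x stay.
Row 4 as worked: p p k o p p k o p p k o p p
The 6th stitch worked is p.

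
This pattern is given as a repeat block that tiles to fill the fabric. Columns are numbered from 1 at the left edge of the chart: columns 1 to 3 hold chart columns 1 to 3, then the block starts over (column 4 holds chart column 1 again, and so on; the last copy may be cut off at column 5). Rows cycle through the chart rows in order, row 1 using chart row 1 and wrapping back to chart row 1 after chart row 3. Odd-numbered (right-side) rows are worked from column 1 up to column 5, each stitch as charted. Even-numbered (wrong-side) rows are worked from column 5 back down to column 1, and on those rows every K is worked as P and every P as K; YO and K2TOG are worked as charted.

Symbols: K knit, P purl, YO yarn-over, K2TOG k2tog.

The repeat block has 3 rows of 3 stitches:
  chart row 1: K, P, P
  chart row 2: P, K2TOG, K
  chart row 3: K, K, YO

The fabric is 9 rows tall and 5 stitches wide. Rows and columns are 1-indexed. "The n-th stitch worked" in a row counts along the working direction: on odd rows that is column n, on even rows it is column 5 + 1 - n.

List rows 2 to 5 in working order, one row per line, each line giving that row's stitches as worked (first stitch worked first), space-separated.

Result:
K2TOG K P K2TOG K
K K YO K K
K P K K P
P K2TOG K P K2TOG

Derivation:
Row 2: chart row 2, WS - tiled (columns 1-5): P K2TOG K P K2TOG; work from column 5 back to 1 with K<->P swapped.
Row 3: chart row 3, RS - tile across columns 1-5 and work as-is.
Row 4: chart row 1, WS - tiled (columns 1-5): K P P K P; work from column 5 back to 1 with K<->P swapped.
Row 5: chart row 2, RS - tile across columns 1-5 and work as-is.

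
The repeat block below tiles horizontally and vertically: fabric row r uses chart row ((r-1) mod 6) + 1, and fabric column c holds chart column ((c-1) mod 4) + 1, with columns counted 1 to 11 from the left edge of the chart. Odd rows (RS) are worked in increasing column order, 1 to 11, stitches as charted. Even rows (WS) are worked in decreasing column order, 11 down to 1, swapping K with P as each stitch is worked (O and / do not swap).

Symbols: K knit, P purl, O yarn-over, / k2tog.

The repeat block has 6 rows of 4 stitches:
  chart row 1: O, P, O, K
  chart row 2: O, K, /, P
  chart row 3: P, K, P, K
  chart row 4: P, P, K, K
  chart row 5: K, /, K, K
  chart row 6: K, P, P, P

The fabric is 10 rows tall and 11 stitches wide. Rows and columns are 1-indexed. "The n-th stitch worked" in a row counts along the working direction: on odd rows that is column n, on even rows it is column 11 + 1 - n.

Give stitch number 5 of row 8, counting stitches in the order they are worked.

Row 8 uses chart row ((8-1) mod 6)+1 = 2. Row 8 is even, so WS.
Chart row 2 tiled across columns 1-11: O K / P O K / P O K /
WS row: flip the tiled sequence (start at column 11) and apply K<->P; O and / stay.
Row 8 as worked: / P O K / P O K / P O
Stitch 5 in working order -> /

Result:
/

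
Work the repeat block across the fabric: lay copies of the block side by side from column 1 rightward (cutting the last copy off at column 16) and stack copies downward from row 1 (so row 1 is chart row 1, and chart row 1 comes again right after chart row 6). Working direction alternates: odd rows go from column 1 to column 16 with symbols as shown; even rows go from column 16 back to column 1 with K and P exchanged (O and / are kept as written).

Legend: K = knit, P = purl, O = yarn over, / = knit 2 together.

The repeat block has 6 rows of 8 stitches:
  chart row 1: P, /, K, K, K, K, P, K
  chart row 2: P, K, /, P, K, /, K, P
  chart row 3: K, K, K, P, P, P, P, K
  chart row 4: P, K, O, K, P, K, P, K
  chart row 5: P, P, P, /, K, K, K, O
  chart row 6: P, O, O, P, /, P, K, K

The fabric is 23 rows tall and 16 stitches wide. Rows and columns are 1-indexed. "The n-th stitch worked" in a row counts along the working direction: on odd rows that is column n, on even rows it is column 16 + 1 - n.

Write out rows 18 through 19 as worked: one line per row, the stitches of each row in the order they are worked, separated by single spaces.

Row 18: chart row 6, WS - tiled (columns 1-16): P O O P / P K K P O O P / P K K; work from column 16 back to 1 with K<->P swapped.
Row 19: chart row 1, RS - tile across columns 1-16 and work as-is.

Rows as worked:
P P K / K O O K P P K / K O O K
P / K K K K P K P / K K K K P K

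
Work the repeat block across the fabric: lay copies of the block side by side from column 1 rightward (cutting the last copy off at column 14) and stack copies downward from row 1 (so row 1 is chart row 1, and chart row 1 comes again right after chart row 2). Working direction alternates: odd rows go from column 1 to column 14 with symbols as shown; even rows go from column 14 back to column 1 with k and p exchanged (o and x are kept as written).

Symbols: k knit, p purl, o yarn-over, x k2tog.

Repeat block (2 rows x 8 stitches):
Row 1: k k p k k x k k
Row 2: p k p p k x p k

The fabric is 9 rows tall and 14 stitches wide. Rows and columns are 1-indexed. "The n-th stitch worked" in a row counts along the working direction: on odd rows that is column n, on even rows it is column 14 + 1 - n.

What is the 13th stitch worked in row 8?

Result:
p

Derivation:
Row 8 uses chart row ((8-1) mod 2)+1 = 2. Row 8 is even, so WS.
Chart row 2 tiled across columns 1-14: p k p p k x p k p k p p k x
Wrong side: read the tiled row from column 14 down to 1 and exchange k with p (leave o, x).
Row 8 as worked: x p k k p k p k x p k k p k
Counting 13 along the worked row gives p.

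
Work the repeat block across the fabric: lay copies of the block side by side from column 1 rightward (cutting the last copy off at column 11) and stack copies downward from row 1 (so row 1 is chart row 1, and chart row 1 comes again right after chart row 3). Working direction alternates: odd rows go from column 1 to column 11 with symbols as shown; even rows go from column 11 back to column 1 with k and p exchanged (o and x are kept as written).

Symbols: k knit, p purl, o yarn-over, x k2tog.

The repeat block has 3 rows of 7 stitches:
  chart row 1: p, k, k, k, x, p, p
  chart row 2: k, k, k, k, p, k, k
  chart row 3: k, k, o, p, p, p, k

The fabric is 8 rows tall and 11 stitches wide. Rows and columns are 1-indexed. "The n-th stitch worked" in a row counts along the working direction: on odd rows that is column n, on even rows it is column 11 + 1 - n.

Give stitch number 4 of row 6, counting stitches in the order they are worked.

Stitch:
p

Derivation:
For row 6: chart row = ((6-1) mod 3) + 1 = 3; this is a WS (even) row.
Chart row 3 tiled across columns 1-11: k k o p p p k k k o p
WS row: flip the tiled sequence (start at column 11) and apply k<->p; o and x stay.
Row 6 as worked: k o p p p k k k o p p
The 4th stitch worked is p.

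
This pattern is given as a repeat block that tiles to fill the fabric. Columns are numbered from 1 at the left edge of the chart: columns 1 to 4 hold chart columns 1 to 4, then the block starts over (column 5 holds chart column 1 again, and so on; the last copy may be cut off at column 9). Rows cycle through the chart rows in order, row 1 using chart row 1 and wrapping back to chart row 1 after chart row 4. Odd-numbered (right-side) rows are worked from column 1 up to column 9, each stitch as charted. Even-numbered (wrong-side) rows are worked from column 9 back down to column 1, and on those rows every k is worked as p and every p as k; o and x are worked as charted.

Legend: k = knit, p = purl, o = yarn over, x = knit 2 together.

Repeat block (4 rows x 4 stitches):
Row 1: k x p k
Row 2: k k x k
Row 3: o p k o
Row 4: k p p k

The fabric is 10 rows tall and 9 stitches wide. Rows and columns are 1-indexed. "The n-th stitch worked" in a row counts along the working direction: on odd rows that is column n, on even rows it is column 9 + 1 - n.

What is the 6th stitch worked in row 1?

Row 1 uses chart row ((1-1) mod 4)+1 = 1. Row 1 is odd, so RS.
Chart row 1 tiled across columns 1-9: k x p k k x p k k
Right side: take the tiled row as-is (worked left to right from column 1).
Stitch 6 in working order -> x

Stitch:
x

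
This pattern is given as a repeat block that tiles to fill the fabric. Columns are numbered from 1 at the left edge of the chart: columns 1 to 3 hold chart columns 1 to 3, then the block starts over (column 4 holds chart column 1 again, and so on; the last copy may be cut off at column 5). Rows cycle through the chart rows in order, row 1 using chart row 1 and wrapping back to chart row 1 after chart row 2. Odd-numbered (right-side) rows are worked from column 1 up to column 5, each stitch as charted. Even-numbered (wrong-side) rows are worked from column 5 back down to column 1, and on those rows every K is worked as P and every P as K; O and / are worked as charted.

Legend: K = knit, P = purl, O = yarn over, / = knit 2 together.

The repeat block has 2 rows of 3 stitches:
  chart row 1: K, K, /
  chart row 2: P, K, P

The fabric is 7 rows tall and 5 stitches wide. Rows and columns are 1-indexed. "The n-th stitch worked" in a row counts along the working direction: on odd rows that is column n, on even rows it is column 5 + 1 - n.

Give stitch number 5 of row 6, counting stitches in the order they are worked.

== STITCH ==
K

Derivation:
Row 6 uses chart row ((6-1) mod 2)+1 = 2. Row 6 is even, so WS.
Chart row 2 tiled across columns 1-5: P K P P K
WS row: flip the tiled sequence (start at column 5) and apply K<->P; O and / stay.
Row 6 as worked: P K K P K
The 5th stitch worked is K.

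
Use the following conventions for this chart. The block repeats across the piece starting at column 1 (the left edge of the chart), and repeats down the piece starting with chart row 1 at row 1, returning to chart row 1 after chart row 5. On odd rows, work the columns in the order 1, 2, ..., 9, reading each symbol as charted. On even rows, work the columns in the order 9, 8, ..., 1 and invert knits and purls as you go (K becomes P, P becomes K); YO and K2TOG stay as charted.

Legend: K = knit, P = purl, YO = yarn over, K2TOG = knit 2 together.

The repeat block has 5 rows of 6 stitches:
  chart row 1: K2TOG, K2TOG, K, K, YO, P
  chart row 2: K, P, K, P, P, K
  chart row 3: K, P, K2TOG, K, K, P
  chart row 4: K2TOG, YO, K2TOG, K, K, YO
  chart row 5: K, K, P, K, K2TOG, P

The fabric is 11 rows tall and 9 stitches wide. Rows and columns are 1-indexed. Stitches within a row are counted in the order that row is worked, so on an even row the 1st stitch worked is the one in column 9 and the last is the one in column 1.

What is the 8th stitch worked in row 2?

Row 2 uses chart row ((2-1) mod 5)+1 = 2. Row 2 is even, so WS.
Chart row 2 tiled across columns 1-9: K P K P P K K P K
WS: work from column 9 back to column 1 (reverse the tiled row), swapping K<->P (YO and K2TOG unchanged).
Row 2 as worked: P K P P K K P K P
Stitch 8 in working order -> K

== STITCH ==
K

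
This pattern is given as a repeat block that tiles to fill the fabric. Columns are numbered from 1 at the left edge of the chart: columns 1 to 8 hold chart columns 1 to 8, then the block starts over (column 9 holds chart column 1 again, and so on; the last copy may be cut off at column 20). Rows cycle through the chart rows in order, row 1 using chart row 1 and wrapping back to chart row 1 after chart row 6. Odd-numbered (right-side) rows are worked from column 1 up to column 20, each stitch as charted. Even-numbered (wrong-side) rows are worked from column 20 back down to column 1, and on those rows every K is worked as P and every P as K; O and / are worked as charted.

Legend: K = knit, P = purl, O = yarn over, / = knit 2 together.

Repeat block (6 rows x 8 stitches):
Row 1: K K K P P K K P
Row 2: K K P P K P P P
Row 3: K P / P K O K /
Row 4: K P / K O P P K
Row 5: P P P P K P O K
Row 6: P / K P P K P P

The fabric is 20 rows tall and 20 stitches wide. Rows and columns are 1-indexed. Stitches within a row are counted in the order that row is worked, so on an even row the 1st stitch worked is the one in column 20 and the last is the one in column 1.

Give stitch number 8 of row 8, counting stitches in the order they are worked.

Result:
P

Derivation:
Row 8 uses chart row ((8-1) mod 6)+1 = 2. Row 8 is even, so WS.
Chart row 2 tiled across columns 1-20: K K P P K P P P K K P P K P P P K K P P
Wrong side: read the tiled row from column 20 down to 1 and exchange K with P (leave O, /).
Row 8 as worked: K K P P K K K P K K P P K K K P K K P P
Counting 8 along the worked row gives P.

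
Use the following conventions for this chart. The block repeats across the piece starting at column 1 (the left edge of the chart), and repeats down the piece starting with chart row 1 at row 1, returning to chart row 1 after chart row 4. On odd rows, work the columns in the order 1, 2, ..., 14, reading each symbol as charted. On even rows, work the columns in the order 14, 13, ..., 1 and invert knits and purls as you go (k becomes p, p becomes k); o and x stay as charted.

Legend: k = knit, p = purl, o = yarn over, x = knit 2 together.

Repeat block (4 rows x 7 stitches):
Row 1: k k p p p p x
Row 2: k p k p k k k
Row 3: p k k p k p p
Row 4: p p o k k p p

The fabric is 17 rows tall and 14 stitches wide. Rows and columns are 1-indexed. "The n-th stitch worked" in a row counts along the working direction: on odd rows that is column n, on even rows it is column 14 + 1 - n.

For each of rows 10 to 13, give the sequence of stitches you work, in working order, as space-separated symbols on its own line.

Row 10: chart row 2, WS - tiled (columns 1-14): k p k p k k k k p k p k k k; work from column 14 back to 1 with k<->p swapped.
Row 11: chart row 3, RS - tile across columns 1-14 and work as-is.
Row 12: chart row 4, WS - tiled (columns 1-14): p p o k k p p p p o k k p p; work from column 14 back to 1 with k<->p swapped.
Row 13: chart row 1, RS - tile across columns 1-14 and work as-is.

Result:
p p p k p k p p p p k p k p
p k k p k p p p k k p k p p
k k p p o k k k k p p o k k
k k p p p p x k k p p p p x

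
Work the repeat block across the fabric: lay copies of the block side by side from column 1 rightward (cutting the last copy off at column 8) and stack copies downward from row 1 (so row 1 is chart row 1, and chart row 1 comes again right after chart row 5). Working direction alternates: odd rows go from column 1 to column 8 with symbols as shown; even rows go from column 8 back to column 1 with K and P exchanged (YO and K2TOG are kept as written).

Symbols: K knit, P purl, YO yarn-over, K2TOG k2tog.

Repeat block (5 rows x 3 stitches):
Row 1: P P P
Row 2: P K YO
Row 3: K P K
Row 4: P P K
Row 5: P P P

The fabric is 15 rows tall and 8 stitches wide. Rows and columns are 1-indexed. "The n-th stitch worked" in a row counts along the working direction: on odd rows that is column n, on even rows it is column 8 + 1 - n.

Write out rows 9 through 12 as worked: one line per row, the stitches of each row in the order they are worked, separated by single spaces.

Row 9: chart row 4, RS - tile across columns 1-8 and work as-is.
Row 10: chart row 5, WS - tiled (columns 1-8): P P P P P P P P; work from column 8 back to 1 with K<->P swapped.
Row 11: chart row 1, RS - tile across columns 1-8 and work as-is.
Row 12: chart row 2, WS - tiled (columns 1-8): P K YO P K YO P K; work from column 8 back to 1 with K<->P swapped.

Result:
P P K P P K P P
K K K K K K K K
P P P P P P P P
P K YO P K YO P K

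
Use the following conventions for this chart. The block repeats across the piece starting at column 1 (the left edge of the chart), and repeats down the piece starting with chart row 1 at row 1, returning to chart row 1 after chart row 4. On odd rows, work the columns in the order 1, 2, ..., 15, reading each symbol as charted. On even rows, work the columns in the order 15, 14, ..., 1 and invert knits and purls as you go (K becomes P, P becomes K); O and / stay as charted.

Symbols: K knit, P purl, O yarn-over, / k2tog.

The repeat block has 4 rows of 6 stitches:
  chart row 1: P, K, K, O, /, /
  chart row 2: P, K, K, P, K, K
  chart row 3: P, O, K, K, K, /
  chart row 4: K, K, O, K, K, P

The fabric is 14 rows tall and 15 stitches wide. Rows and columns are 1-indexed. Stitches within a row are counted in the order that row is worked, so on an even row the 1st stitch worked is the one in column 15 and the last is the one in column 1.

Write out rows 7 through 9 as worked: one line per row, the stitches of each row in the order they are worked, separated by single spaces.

Rows as worked:
P O K K K / P O K K K / P O K
O P P K P P O P P K P P O P P
P K K O / / P K K O / / P K K

Derivation:
Row 7: chart row 3, RS - tile across columns 1-15 and work as-is.
Row 8: chart row 4, WS - tiled (columns 1-15): K K O K K P K K O K K P K K O; work from column 15 back to 1 with K<->P swapped.
Row 9: chart row 1, RS - tile across columns 1-15 and work as-is.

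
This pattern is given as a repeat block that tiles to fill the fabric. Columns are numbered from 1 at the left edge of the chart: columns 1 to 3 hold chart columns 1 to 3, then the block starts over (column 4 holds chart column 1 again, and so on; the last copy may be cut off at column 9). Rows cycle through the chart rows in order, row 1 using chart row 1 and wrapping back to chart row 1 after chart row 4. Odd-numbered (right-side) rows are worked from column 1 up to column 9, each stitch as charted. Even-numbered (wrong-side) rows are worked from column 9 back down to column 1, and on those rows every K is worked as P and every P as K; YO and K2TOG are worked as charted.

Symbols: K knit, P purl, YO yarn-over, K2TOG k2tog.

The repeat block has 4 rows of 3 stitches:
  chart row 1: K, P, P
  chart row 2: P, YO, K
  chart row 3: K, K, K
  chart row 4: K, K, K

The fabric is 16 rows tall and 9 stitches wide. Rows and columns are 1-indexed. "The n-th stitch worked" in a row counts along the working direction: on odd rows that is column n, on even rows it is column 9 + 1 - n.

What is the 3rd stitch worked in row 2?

Row 2: (2-1) mod 4 = 1, so use chart row 2. Even row -> WS.
Chart row 2 tiled across columns 1-9: P YO K P YO K P YO K
WS row: flip the tiled sequence (start at column 9) and apply K<->P; YO and K2TOG stay.
Row 2 as worked: P YO K P YO K P YO K
Stitch 3 in working order -> K

== STITCH ==
K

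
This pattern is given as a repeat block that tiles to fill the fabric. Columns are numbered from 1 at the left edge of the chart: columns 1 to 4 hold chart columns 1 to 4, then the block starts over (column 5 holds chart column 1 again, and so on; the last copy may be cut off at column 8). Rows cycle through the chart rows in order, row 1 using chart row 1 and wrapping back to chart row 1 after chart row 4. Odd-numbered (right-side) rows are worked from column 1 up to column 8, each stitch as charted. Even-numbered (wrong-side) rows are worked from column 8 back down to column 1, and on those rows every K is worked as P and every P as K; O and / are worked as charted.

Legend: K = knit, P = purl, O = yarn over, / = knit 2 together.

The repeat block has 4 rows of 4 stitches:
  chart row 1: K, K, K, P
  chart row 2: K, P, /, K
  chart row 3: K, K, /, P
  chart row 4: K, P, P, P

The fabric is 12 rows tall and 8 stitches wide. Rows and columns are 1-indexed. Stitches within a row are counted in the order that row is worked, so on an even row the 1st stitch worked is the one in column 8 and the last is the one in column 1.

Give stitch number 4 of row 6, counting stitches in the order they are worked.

Row 6: (6-1) mod 4 = 1, so use chart row 2. Even row -> WS.
Chart row 2 tiled across columns 1-8: K P / K K P / K
Wrong side: read the tiled row from column 8 down to 1 and exchange K with P (leave O, /).
Row 6 as worked: P / K P P / K P
Stitch 4 in working order -> P

Result:
P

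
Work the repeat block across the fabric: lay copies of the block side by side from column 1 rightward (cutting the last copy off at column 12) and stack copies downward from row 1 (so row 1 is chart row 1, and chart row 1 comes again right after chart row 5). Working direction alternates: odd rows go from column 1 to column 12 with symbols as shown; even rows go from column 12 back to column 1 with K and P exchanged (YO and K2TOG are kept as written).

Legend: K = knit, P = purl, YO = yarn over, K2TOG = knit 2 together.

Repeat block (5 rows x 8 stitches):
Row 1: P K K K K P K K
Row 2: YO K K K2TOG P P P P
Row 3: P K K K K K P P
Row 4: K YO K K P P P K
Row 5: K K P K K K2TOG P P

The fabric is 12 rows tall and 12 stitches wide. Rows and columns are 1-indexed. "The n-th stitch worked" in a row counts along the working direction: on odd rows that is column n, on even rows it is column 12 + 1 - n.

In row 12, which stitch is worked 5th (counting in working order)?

For row 12: chart row = ((12-1) mod 5) + 1 = 2; this is a WS (even) row.
Chart row 2 tiled across columns 1-12: YO K K K2TOG P P P P YO K K K2TOG
WS row: flip the tiled sequence (start at column 12) and apply K<->P; YO and K2TOG stay.
Row 12 as worked: K2TOG P P YO K K K K K2TOG P P YO
Counting 5 along the worked row gives K.

Result:
K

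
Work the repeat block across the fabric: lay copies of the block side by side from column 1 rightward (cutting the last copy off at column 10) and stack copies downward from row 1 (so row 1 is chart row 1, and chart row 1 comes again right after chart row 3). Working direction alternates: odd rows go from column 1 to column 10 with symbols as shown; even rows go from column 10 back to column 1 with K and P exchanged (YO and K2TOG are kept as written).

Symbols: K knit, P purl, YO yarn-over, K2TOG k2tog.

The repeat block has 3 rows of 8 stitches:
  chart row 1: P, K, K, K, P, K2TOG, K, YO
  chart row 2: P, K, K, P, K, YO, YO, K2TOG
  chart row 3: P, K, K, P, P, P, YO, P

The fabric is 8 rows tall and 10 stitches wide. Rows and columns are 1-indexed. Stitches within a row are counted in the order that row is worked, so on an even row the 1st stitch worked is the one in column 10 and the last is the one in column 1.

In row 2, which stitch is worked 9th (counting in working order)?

Row 2 uses chart row ((2-1) mod 3)+1 = 2. Row 2 is even, so WS.
Chart row 2 tiled across columns 1-10: P K K P K YO YO K2TOG P K
WS row: flip the tiled sequence (start at column 10) and apply K<->P; YO and K2TOG stay.
Row 2 as worked: P K K2TOG YO YO P K P P K
Stitch 9 in working order -> P

Result:
P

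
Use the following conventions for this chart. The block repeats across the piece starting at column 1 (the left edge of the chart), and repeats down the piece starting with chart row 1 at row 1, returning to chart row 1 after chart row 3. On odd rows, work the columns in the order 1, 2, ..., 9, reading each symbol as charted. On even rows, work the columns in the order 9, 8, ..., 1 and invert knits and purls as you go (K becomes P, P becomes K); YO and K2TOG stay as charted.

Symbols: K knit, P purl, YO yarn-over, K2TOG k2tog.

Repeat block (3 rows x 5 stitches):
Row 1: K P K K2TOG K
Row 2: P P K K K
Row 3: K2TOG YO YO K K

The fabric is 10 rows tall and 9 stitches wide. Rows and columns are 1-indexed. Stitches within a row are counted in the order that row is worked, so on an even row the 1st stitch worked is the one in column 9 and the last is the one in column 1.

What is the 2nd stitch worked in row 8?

Result:
P

Derivation:
Row 8 uses chart row ((8-1) mod 3)+1 = 2. Row 8 is even, so WS.
Chart row 2 tiled across columns 1-9: P P K K K P P K K
WS: work from column 9 back to column 1 (reverse the tiled row), swapping K<->P (YO and K2TOG unchanged).
Row 8 as worked: P P K K P P P K K
The 2nd stitch worked is P.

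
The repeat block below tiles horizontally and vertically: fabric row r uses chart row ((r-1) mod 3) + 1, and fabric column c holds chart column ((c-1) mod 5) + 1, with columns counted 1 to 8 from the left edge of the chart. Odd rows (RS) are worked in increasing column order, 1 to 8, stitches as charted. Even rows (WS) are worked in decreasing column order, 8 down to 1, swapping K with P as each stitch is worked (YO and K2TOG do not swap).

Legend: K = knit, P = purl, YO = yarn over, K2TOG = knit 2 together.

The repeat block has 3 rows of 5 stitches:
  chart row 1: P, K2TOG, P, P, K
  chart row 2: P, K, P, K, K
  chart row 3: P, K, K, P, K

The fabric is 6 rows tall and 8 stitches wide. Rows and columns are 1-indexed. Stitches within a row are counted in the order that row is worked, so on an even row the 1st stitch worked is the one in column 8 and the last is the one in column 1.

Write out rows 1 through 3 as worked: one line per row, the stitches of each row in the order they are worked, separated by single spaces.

Row 1: chart row 1, RS - tile across columns 1-8 and work as-is.
Row 2: chart row 2, WS - tiled (columns 1-8): P K P K K P K P; work from column 8 back to 1 with K<->P swapped.
Row 3: chart row 3, RS - tile across columns 1-8 and work as-is.

Result:
P K2TOG P P K P K2TOG P
K P K P P K P K
P K K P K P K K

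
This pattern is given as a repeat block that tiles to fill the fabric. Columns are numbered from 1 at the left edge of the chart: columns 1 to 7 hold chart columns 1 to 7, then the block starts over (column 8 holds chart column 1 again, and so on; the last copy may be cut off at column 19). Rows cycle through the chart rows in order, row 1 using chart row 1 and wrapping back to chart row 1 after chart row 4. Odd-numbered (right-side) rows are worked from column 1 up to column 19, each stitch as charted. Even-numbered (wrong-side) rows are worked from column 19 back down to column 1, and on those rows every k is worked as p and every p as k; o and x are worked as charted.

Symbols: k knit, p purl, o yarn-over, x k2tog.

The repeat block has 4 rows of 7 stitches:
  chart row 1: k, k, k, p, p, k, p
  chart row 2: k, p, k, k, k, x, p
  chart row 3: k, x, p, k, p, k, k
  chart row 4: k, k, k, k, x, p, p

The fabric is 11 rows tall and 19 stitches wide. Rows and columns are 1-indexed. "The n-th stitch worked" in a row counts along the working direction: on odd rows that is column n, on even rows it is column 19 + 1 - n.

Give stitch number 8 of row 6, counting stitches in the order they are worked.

Stitch:
p

Derivation:
Row 6: (6-1) mod 4 = 1, so use chart row 2. Even row -> WS.
Chart row 2 tiled across columns 1-19: k p k k k x p k p k k k x p k p k k k
WS: work from column 19 back to column 1 (reverse the tiled row), swapping k<->p (o and x unchanged).
Row 6 as worked: p p p k p k x p p p k p k x p p p k p
The 8th stitch worked is p.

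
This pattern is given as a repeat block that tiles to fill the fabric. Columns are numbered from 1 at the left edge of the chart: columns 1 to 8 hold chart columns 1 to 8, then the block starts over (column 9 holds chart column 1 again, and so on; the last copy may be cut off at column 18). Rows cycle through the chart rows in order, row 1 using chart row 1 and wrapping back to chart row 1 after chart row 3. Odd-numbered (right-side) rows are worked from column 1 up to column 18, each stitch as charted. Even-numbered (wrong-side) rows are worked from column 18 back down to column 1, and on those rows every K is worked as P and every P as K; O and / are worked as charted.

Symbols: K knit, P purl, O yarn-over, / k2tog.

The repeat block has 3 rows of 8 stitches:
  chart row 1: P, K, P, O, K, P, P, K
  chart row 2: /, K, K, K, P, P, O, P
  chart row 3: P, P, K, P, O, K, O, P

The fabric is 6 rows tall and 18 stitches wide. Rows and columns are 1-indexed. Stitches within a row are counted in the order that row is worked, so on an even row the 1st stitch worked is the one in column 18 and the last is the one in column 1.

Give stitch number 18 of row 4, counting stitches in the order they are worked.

Result:
K

Derivation:
For row 4: chart row = ((4-1) mod 3) + 1 = 1; this is a WS (even) row.
Chart row 1 tiled across columns 1-18: P K P O K P P K P K P O K P P K P K
Wrong side: read the tiled row from column 18 down to 1 and exchange K with P (leave O, /).
Row 4 as worked: P K P K K P O K P K P K K P O K P K
Stitch 18 in working order -> K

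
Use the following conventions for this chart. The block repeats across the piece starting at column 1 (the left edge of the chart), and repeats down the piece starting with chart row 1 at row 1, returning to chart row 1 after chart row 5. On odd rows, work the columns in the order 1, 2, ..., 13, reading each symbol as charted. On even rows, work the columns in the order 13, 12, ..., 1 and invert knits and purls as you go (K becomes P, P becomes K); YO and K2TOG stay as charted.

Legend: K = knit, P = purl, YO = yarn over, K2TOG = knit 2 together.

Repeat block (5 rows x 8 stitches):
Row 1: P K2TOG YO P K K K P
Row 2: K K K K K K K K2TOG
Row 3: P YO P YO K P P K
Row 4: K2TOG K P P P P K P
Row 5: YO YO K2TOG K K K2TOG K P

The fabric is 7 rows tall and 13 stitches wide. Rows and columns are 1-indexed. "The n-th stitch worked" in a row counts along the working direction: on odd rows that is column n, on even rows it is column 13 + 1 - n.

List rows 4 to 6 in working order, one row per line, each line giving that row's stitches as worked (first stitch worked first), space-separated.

Row 4: chart row 4, WS - tiled (columns 1-13): K2TOG K P P P P K P K2TOG K P P P; work from column 13 back to 1 with K<->P swapped.
Row 5: chart row 5, RS - tile across columns 1-13 and work as-is.
Row 6: chart row 1, WS - tiled (columns 1-13): P K2TOG YO P K K K P P K2TOG YO P K; work from column 13 back to 1 with K<->P swapped.

Rows as worked:
K K K P K2TOG K P K K K K P K2TOG
YO YO K2TOG K K K2TOG K P YO YO K2TOG K K
P K YO K2TOG K K P P P K YO K2TOG K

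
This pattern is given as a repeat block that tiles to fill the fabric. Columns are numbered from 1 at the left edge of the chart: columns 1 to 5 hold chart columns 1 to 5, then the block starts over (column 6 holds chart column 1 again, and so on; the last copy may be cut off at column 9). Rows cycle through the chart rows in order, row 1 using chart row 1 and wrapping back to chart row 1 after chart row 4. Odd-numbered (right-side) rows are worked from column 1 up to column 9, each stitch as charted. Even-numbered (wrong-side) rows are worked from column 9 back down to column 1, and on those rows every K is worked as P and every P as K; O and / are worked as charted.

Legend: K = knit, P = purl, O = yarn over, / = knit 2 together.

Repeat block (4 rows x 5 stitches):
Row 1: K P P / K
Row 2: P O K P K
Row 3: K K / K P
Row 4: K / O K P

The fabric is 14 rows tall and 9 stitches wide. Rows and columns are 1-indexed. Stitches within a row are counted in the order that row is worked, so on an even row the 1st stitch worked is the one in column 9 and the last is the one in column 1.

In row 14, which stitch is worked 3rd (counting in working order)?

Row 14 uses chart row ((14-1) mod 4)+1 = 2. Row 14 is even, so WS.
Chart row 2 tiled across columns 1-9: P O K P K P O K P
Wrong side: read the tiled row from column 9 down to 1 and exchange K with P (leave O, /).
Row 14 as worked: K P O K P K P O K
Counting 3 along the worked row gives O.

Result:
O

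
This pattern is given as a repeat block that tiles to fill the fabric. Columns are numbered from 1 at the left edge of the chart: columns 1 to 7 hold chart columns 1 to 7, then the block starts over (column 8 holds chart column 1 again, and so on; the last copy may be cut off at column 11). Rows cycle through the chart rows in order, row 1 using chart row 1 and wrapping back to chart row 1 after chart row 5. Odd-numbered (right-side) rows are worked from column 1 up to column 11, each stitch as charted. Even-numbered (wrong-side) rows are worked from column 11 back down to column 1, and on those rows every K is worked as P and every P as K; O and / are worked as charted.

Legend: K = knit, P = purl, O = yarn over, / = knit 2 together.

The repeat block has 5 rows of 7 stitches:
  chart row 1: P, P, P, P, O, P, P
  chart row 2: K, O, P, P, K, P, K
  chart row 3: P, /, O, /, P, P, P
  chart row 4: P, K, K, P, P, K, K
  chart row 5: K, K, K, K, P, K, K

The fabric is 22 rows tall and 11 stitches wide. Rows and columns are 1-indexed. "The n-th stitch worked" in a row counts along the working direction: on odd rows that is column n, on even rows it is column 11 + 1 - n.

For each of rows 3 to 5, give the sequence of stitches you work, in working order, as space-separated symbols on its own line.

Row 3: chart row 3, RS - tile across columns 1-11 and work as-is.
Row 4: chart row 4, WS - tiled (columns 1-11): P K K P P K K P K K P; work from column 11 back to 1 with K<->P swapped.
Row 5: chart row 5, RS - tile across columns 1-11 and work as-is.

Result:
P / O / P P P P / O /
K P P K P P K K P P K
K K K K P K K K K K K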